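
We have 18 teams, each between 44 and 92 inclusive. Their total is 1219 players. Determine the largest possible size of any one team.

To make one team as large as possible, make the other 17 as small as possible.
The other 17 contribute at least 17 × 44 = 748, leaving at most 1219 − 748 = 471.
But each team is capped at 92, so the maximum is 92.
Achievable: one at 92 and the other 17 totalling 1127, which fits since 17 × 44 ≤ 1127 ≤ 17 × 92.

92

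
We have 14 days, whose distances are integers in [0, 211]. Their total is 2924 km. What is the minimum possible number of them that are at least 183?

Suppose at most 14 − j of them reach 183; then j values are ≤ 182 and the rest ≤ 211.
The total is then ≤ 182·j + 211·(14 − j) = 2954 − 29j. For this to be ≥ 2924 we need j ≤ 1, so at least 14 − 1 = 13 must reach 183.
Exactly 13 works: 13 values at 211 and 1 at 182 total 2925; lower one of the high values by 1 (still ≥ 183) to hit 2924.

13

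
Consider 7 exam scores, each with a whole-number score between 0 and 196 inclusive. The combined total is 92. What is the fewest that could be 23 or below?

4

Let j be the number exceeding 23. Then the total is ≥ 24·j + 0·(7 − j) = 0 + 24j.
So 24j ≤ 92 and j ≤ 3; hence at least 7 − 3 = 4 are ≤ 23.
Exactly 4 works: 4 values at 0 and 3 at 24 total 72; raise one of the low values by 20 (still ≤ 23) to hit 92.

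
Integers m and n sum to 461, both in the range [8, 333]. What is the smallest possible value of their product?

mn = m(461 − m) is concave in m, so over [128, 333] it is minimized at an endpoint.
The extreme feasible split is m = 128, n = 333, giving mn = 42624.

42624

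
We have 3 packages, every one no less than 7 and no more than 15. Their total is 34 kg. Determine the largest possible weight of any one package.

15

Maximizing one value means minimizing the remaining 2.
The other 2 contribute at least 2 × 7 = 14, leaving at most 34 − 14 = 20.
But each package is capped at 15, so the maximum is 15.
Achievable: one at 15 and the other 2 totalling 19, which fits since 2 × 7 ≤ 19 ≤ 2 × 15.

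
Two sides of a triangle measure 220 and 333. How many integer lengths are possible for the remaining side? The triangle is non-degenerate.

439

The triangle inequality gives |220 − 333| < c < 220 + 333, i.e. 113 < c < 553.
So c can be any integer from 114 to 552: 439 values.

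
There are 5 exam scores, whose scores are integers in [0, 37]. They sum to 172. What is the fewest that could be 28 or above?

4

If only k of them are at least 28, the other 5 − k are at most 27, so the total is at most k·37 + (5 − k)·27.
This must reach 172, so k·37 + (5 − k)·27 ≥ 172, giving k ≥ 4.
Exactly 4 works: 4 values at 37 and 1 at 27 total 175; lower one of the high values by 3 (still ≥ 28) to hit 172.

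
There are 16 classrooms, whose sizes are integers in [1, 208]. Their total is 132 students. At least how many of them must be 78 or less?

15

If only k of them are at most 78, the other 16 − k are at least 79, so the total is at least (16 − k)·79 + k·1.
This is ≤ 132, so (16 − k)·79 + 1k ≤ 132, which gives k ≥ 15.
Exactly 15 works: 15 values at 1 and 1 at 79 total 94; raise one of the low values by 38 (still ≤ 78) to hit 132.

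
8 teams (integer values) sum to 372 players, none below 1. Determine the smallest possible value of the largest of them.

47

The 8 values sum to 372, so their maximum is at least ⌈372/8⌉ = 47.
Taking 4 copies of 46 and 4 copies of 47 gives exactly 372, so 47 is attained.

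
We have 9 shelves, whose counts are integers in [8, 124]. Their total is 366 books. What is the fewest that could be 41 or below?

If only k of them are at most 41, the other 9 − k are at least 42, so the total is at least (9 − k)·42 + k·8.
This is ≤ 366, so (9 − k)·42 + 8k ≤ 366, which gives k ≥ 1.
Exactly 1 works: 1 value at 8 and 8 at 42 total 344; raise one of the low values by 22 (still ≤ 41) to hit 366.

1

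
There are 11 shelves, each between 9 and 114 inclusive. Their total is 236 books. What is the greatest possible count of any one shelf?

114

Maximizing one value means minimizing the remaining 10.
The other 10 contribute at least 10 × 9 = 90, leaving at most 236 − 90 = 146.
But each shelf is capped at 114, so the maximum is 114.
Achievable: one at 114 and the other 10 totalling 122, which fits since 10 × 9 ≤ 122 ≤ 10 × 114.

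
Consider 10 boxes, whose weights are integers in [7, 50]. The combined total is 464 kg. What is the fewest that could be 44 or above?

5

Each value short of 44 is at most 43, costing at least 50 − 43 = 7 against the maximum total of 500.
We can afford to lose at most 500 − 464 = 36, so at most ⌊36/7⌋ = 5 fall short, and at least 5 are ≥ 44.
Exactly 5 works: 5 values at 50 and 5 at 43 total 465; lower one of the high values by 1 (still ≥ 44) to hit 464.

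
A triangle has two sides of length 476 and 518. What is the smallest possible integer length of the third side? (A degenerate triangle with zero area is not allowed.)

43

The third side must exceed |476 − 518| = 42.
The smallest integer above 42 is 43.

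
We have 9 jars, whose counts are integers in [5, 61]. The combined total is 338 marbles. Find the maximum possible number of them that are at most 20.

5

Suppose k of them are at most 20. Those contribute at most 20 each and the rest at most 61 each.
So the total is at most 20k + 61(9 − k) = 549 − 41k. This must still be ≥ 338, so k ≤ 5.
k = 5 is achieved by 5 values at 20 and 4 at 61, total 344; lower one of the 61's by 6 (still > 20) to reach 338.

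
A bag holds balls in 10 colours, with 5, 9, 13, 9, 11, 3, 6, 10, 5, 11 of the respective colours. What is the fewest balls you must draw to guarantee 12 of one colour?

In the worst case you take as many as possible of each colour without reaching 12: 5 + 9 + 11 + 9 + 11 + 3 + 6 + 10 + 5 + 11 = 80.
The next one must give 12 of some colour, so 80 + 1 = 81.

81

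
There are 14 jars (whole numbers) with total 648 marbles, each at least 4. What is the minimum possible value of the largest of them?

The 14 values sum to 648, so their maximum is at least ⌈648/14⌉ = 47.
Equality holds with 4 values of 47 and 10 values of 46.

47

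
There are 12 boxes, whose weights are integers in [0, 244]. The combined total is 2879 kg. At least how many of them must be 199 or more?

Each value short of 199 is at most 198, costing at least 244 − 198 = 46 against the maximum total of 2928.
We can afford to lose at most 2928 − 2879 = 49, so at most ⌊49/46⌋ = 1 fall short, and at least 11 are ≥ 199.
Exactly 11 works: 11 values at 244 and 1 at 198 total 2882; lower one of the high values by 3 (still ≥ 199) to hit 2879.

11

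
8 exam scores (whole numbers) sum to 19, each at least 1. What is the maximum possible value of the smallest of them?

2

If every one of the 8 were at least 3, the total would be at least 8 × 3 = 24 > 19.
Taking 5 copies of 2 and 3 copies of 3 gives exactly 19, so 2 is attained.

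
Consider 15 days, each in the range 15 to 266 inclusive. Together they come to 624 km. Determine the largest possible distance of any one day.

266

To make one day as large as possible, make the other 14 as small as possible.
The other 14 contribute at least 14 × 15 = 210, leaving at most 624 − 210 = 414.
But each day is capped at 266, so the maximum is 266.
Achievable: one at 266 and the other 14 totalling 358, which fits since 14 × 15 ≤ 358 ≤ 14 × 266.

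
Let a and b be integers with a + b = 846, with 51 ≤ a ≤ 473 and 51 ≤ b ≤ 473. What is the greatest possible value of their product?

For a fixed sum, the product ab is largest when a and b are as close as possible.
Taking a = 423 and b = 423 (both in [51, 473]) gives ab = 178929.

178929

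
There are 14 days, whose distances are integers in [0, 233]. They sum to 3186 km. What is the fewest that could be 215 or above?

10

If only k of them are at least 215, the other 14 − k are at most 214, so the total is at most k·233 + (14 − k)·214.
This must reach 3186, so k·233 + (14 − k)·214 ≥ 3186, giving k ≥ 10.
Exactly 10 works: 10 values at 233 and 4 at 214 total 3186.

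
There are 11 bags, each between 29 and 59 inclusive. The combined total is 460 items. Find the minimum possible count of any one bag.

To make one bag as small as possible, make the other 10 as large as possible.
The other 10 can take up 10 × 59 = 590 ≥ 460 − 29, so one bag can sit at its floor of 29.
Achievable: one at 29 and the other 10 totalling 431, which fits since 10 × 29 ≤ 431 ≤ 10 × 59.

29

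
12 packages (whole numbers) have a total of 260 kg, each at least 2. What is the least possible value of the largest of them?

If every one of the 12 were at most 21, the total would be at most 12 × 21 = 252 < 260.
Equality holds with 8 values of 22 and 4 values of 21.

22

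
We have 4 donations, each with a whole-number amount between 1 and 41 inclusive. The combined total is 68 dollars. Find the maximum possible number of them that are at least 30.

2

With k values at 30 or above and the rest at least 1, the sum is at least 4 + 29k.
Since the sum is 68, we need 29k ≤ 64, i.e. k ≤ 2.
k = 2 is achieved by 2 values at 30 and 2 at 1, total 62; add 6 to one value (staying below 30) to reach 68.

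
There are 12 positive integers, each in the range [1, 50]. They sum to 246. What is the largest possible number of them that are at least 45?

Suppose k of them are at least 45. Those contribute at least 45 each and the other 12 − k at least 1 each.
So the total is at least 45k + 1(12 − k) = 12 + 44k. This must be ≤ 246, giving k ≤ 5.
k = 5 is achieved by 5 values at 45 and 7 at 1, total 232; add 14 to one value (staying below 45) to reach 246.

5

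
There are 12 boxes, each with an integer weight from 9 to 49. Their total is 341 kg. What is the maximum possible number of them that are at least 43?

6

With k values at 43 or above and the rest at least 9, the sum is at least 108 + 34k.
Since the sum is 341, we need 34k ≤ 233, i.e. k ≤ 6.
k = 6 is achieved by 6 values at 43 and 6 at 9, total 312; add 29 to one value (staying below 43) to reach 341.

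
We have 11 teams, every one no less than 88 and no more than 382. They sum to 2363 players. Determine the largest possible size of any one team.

382

Maximizing one value means minimizing the remaining 10.
The other 10 contribute at least 10 × 88 = 880, leaving at most 2363 − 880 = 1483.
But each team is capped at 382, so the maximum is 382.
Achievable: one at 382 and the other 10 totalling 1981, which fits since 10 × 88 ≤ 1981 ≤ 10 × 382.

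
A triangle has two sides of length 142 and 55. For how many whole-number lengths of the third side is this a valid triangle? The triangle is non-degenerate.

109

The triangle inequality gives |142 − 55| < c < 142 + 55, i.e. 87 < c < 197.
So c can be any integer from 88 to 196: 109 values.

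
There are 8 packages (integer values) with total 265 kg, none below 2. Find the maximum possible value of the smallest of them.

33

If every one of the 8 were at least 34, the total would be at least 8 × 34 = 272 > 265.
Achievable: 7 of them at 33 and 1 at 34 total 265.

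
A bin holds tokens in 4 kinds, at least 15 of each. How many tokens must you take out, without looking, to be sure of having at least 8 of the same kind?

29

You could draw 7 of every kind without reaching 8 of any — 28 in all.
One more forces 8 of some kind, so 28 + 1 = 29.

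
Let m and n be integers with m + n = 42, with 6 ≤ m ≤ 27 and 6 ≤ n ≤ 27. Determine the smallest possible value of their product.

405

For a fixed sum, mn is smallest when m and n are as far apart as possible.
The extreme feasible split is m = 15, n = 27, giving mn = 405.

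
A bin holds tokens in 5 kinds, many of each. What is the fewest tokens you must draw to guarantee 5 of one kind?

21

You could draw 4 of every kind without reaching 5 of any — 20 in all.
One more forces 5 of some kind, so 20 + 1 = 21.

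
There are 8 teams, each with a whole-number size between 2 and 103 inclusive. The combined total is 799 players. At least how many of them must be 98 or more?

If only k of them are at least 98, the other 8 − k are at most 97, so the total is at most k·103 + (8 − k)·97.
This must reach 799, so k·103 + (8 − k)·97 ≥ 799, giving k ≥ 4.
Exactly 4 works: 4 values at 103 and 4 at 97 total 800; lower one of the high values by 1 (still ≥ 98) to hit 799.

4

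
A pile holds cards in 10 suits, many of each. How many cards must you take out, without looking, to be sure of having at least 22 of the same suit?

In the worst case you draw 21 of each of the 10 suits: 10 × 21 = 210.
One more forces 22 of some suit, so 210 + 1 = 211.

211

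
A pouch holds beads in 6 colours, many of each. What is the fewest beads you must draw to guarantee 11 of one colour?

You could draw 10 of every colour without reaching 11 of any — 60 in all.
One more forces 11 of some colour, so 60 + 1 = 61.

61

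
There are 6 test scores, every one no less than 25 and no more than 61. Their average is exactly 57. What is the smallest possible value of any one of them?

To make one score as small as possible, make the other 5 as large as possible.
The total is 6 × 57 = 342.
The other 5 contribute at most 5 × 61 = 305, leaving at least 342 − 305 = 37.
Since 37 ≥ 25, this is achievable: one at 37 and 5 at 61.

37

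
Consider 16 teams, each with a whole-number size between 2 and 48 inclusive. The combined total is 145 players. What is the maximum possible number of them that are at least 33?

3

With k values at 33 or above and the rest at least 2, the sum is at least 32 + 31k.
Since the sum is 145, we need 31k ≤ 113, i.e. k ≤ 3.
k = 3 is achieved by 3 values at 33 and 13 at 2, total 125; add 20 to one value (staying below 33) to reach 145.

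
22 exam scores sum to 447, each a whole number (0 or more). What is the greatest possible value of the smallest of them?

20

If every one of the 22 were at least 21, the total would be at least 22 × 21 = 462 > 447.
Achievable: 15 of them at 20 and 7 at 21 total 447.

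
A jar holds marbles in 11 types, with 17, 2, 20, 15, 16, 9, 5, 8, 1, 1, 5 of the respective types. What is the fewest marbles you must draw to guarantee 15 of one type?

88

In the worst case you take as many as possible of each type without reaching 15: 14 + 2 + 14 + 14 + 14 + 9 + 5 + 8 + 1 + 1 + 5 = 87.
The next one must give 15 of some type, so 87 + 1 = 88.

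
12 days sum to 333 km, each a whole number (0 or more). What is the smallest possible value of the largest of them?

28

The average is 333/12 > 27, so not all 12 can be 27 or less; the largest is ≥ 28.
Taking 3 copies of 27 and 9 copies of 28 gives exactly 333, so 28 is attained.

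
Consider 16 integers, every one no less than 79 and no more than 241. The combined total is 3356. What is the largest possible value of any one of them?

Maximizing one value means minimizing the remaining 15.
The other 15 contribute at least 15 × 79 = 1185, leaving at most 3356 − 1185 = 2171.
But each integer is capped at 241, so the maximum is 241.
Achievable: one at 241 and the other 15 totalling 3115, which fits since 15 × 79 ≤ 3115 ≤ 15 × 241.

241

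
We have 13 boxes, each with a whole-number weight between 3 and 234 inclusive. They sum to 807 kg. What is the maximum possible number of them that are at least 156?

Suppose k of them are at least 156. Those contribute at least 156 each and the other 13 − k at least 3 each.
So the total is at least 156k + 3(13 − k) = 39 + 153k. This must be ≤ 807, giving k ≤ 5.
k = 5 is achieved by 5 values at 156 and 8 at 3, total 804; add 3 to one value (staying below 156) to reach 807.

5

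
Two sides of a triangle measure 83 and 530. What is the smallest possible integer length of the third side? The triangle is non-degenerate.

The third side must exceed |83 − 530| = 447.
The smallest integer above 447 is 448.

448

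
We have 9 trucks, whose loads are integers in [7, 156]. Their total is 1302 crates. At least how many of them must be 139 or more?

4

Suppose at most 9 − j of them reach 139; then j values are ≤ 138 and the rest ≤ 156.
The total is then ≤ 138·j + 156·(9 − j) = 1404 − 18j. For this to be ≥ 1302 we need j ≤ 5, so at least 9 − 5 = 4 must reach 139.
Exactly 4 works: 4 values at 156 and 5 at 138 total 1314; lower one of the high values by 12 (still ≥ 139) to hit 1302.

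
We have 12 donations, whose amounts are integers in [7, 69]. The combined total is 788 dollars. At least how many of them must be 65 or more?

4

If only k of them are at least 65, the other 12 − k are at most 64, so the total is at most k·69 + (12 − k)·64.
This must reach 788, so k·69 + (12 − k)·64 ≥ 788, giving k ≥ 4.
Exactly 4 works: 4 values at 69 and 8 at 64 total 788.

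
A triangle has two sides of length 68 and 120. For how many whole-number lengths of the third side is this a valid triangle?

The triangle inequality gives |68 − 120| < c < 68 + 120, i.e. 52 < c < 188.
So c can be any integer from 53 to 187: 135 values.

135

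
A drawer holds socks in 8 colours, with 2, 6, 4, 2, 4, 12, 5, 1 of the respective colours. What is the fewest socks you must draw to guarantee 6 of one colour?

In the worst case you take as many as possible of each colour without reaching 6: 2 + 5 + 4 + 2 + 4 + 5 + 5 + 1 = 28.
The next one must give 6 of some colour, so 28 + 1 = 29.

29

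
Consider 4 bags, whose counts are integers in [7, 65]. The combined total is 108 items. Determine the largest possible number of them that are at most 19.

Suppose k of them are at most 19. Those contribute at most 19 each and the rest at most 65 each.
So the total is at most 19k + 65(4 − k) = 260 − 46k. This must still be ≥ 108, so k ≤ 3.
k = 3 is achieved by 3 values at 19 and 1 at 65, total 122; lower one of the 65's by 14 (still > 19) to reach 108.

3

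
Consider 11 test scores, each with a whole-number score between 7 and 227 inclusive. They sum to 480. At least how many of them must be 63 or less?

If only k of them are at most 63, the other 11 − k are at least 64, so the total is at least (11 − k)·64 + k·7.
This is ≤ 480, so (11 − k)·64 + 7k ≤ 480, which gives k ≥ 4.
Exactly 4 works: 4 values at 7 and 7 at 64 total 476; raise one of the low values by 4 (still ≤ 63) to hit 480.

4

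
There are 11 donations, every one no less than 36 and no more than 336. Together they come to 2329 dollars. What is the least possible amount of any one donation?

36

Minimizing one value means maximizing the remaining 10.
The other 10 can take up 10 × 336 = 3360 ≥ 2329 − 36, so one donation can sit at its floor of 36.
Achievable: one at 36 and the other 10 totalling 2293, which fits since 10 × 36 ≤ 2293 ≤ 10 × 336.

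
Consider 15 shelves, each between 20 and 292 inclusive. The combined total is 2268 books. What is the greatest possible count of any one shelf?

292

Maximizing one value means minimizing the remaining 14.
The other 14 contribute at least 14 × 20 = 280, leaving at most 2268 − 280 = 1988.
But each shelf is capped at 292, so the maximum is 292.
Achievable: one at 292 and the other 14 totalling 1976, which fits since 14 × 20 ≤ 1976 ≤ 14 × 292.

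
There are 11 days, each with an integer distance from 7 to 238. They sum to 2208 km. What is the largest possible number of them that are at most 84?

2

Each value at 84 or below falls at least 238 − 84 = 154 short of the ceiling 238.
The ceiling total is 11 × 238 = 2618, and we need 2208, so at most ⌊(2618 − 2208)/154⌋ = 2 can be that low.
k = 2 is achieved by 2 values at 84 and 9 at 238, total 2310; lower one of the 238's by 102 (still > 84) to reach 2208.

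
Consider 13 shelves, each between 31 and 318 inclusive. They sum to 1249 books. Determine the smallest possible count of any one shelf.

31

Minimizing one value means maximizing the remaining 12.
The other 12 can take up 12 × 318 = 3816 ≥ 1249 − 31, so one shelf can sit at its floor of 31.
Achievable: one at 31 and the other 12 totalling 1218, which fits since 12 × 31 ≤ 1218 ≤ 12 × 318.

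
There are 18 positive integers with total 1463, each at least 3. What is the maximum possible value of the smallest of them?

The average is 1463/18 < 82, so some value is ≤ 81.
Taking 13 copies of 81 and 5 copies of 82 gives exactly 1463, so 81 is attained.

81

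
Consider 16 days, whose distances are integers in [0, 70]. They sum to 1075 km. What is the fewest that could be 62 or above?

Suppose at most 16 − j of them reach 62; then j values are ≤ 61 and the rest ≤ 70.
The total is then ≤ 61·j + 70·(16 − j) = 1120 − 9j. For this to be ≥ 1075 we need j ≤ 5, so at least 16 − 5 = 11 must reach 62.
Exactly 11 works: 11 values at 70 and 5 at 61 total 1075.

11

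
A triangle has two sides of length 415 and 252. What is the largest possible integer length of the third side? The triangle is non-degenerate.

666

The third side must be less than 415 + 252 = 667.
The largest integer below 667 is 666.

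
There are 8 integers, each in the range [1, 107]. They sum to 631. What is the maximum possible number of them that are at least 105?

5

Suppose k of them are at least 105. Those contribute at least 105 each and the other 8 − k at least 1 each.
So the total is at least 105k + 1(8 − k) = 8 + 104k. This must be ≤ 631, giving k ≤ 5.
k = 5 is achieved by 5 values at 105 and 3 at 1, total 528; add 103 to one value (staying below 105) to reach 631.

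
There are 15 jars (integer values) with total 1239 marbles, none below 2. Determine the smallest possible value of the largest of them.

If every one of the 15 were at most 82, the total would be at most 15 × 82 = 1230 < 1239.
Equality holds with 9 values of 83 and 6 values of 82.

83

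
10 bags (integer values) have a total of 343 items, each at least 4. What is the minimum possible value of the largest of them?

35

The 10 values sum to 343, so their maximum is at least ⌈343/10⌉ = 35.
Achievable: 3 of them at 35 and 7 at 34 total 343.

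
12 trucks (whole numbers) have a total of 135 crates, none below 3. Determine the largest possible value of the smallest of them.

11

If every one of the 12 were at least 12, the total would be at least 12 × 12 = 144 > 135.
Equality holds with 9 values of 11 and 3 values of 12.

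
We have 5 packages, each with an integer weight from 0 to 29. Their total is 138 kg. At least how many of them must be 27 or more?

3

Suppose at most 5 − j of them reach 27; then j values are ≤ 26 and the rest ≤ 29.
The total is then ≤ 26·j + 29·(5 − j) = 145 − 3j. For this to be ≥ 138 we need j ≤ 2, so at least 5 − 2 = 3 must reach 27.
Exactly 3 works: 3 values at 29 and 2 at 26 total 139; lower one of the high values by 1 (still ≥ 27) to hit 138.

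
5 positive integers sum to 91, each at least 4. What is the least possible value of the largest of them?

If every one of the 5 were at most 18, the total would be at most 5 × 18 = 90 < 91.
Achievable: 1 of them at 19 and 4 at 18 total 91.

19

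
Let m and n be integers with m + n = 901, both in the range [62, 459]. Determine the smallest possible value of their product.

mn = m(901 − m) is concave in m, so over [442, 459] it is minimized at an endpoint.
The extreme feasible split is m = 442, n = 459, giving mn = 202878.

202878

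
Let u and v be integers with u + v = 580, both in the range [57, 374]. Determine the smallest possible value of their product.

uv = u(580 − u) is concave in u, so over [206, 374] it is minimized at an endpoint.
The extreme feasible split is u = 206, v = 374, giving uv = 77044.

77044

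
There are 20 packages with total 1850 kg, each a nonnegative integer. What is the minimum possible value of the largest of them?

Some value must be at least ⌈1850/20⌉ = 93, since 20 × 92 = 1840 < 1850.
Equality holds with 10 values of 93 and 10 values of 92.

93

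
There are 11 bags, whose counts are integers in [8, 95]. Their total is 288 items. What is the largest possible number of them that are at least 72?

3

With k values at 72 or above and the rest at least 8, the sum is at least 88 + 64k.
Since the sum is 288, we need 64k ≤ 200, i.e. k ≤ 3.
k = 3 is achieved by 3 values at 72 and 8 at 8, total 280; add 8 to one value (staying below 72) to reach 288.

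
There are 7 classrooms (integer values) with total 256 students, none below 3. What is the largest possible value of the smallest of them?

The average is 256/7 < 37, so some value is ≤ 36.
Equality holds with 3 values of 36 and 4 values of 37.

36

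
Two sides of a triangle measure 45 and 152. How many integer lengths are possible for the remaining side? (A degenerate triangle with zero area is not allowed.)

The triangle inequality gives |45 − 152| < c < 45 + 152, i.e. 107 < c < 197.
So c can be any integer from 108 to 196: 89 values.

89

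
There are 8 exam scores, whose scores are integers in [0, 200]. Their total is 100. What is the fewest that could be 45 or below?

If only k of them are at most 45, the other 8 − k are at least 46, so the total is at least (8 − k)·46 + k·0.
This is ≤ 100, so (8 − k)·46 + 0k ≤ 100, which gives k ≥ 6.
Exactly 6 works: 6 values at 0 and 2 at 46 total 92; raise one of the low values by 8 (still ≤ 45) to hit 100.

6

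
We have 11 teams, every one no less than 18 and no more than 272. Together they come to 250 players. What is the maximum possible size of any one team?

Maximizing one value means minimizing the remaining 10.
The other 10 contribute at least 10 × 18 = 180, leaving at most 250 − 180 = 70.
Since 70 ≤ 272, this is achievable: one at 70 and 10 at 18.

70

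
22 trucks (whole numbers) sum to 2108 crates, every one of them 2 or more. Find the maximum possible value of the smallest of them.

The 22 values sum to 2108, so their minimum is at most ⌊2108/22⌋ = 95.
Taking 4 copies of 95 and 18 copies of 96 gives exactly 2108, so 95 is attained.

95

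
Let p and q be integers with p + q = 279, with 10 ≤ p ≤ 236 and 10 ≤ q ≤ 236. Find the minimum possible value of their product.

10148

Since p + q is fixed, pushing one of them to its bound minimizes the product.
At the endpoint p = 43, q = 279 − 43 = 236, so pq = 43 × 236 = 10148.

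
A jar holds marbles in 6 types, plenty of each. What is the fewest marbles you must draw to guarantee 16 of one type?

You could draw 15 of every type without reaching 16 of any — 90 in all.
One more forces 16 of some type, so 90 + 1 = 91.

91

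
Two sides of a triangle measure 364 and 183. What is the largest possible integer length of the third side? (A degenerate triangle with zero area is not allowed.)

546

The third side must be less than 364 + 183 = 547.
The largest integer below 547 is 546.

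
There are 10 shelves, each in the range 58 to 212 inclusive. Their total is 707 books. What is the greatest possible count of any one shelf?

185

Maximizing one value means minimizing the remaining 9.
The other 9 contribute at least 9 × 58 = 522, leaving at most 707 − 522 = 185.
Since 185 ≤ 212, this is achievable: one at 185 and 9 at 58.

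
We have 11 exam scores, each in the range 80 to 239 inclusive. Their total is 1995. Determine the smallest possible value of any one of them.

80

Minimizing one value means maximizing the remaining 10.
The other 10 can take up 10 × 239 = 2390 ≥ 1995 − 80, so one score can sit at its floor of 80.
Achievable: one at 80 and the other 10 totalling 1915, which fits since 10 × 80 ≤ 1915 ≤ 10 × 239.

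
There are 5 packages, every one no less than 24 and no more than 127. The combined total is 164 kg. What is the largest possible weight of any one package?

68

To make one package as large as possible, make the other 4 as small as possible.
The other 4 contribute at least 4 × 24 = 96, leaving at most 164 − 96 = 68.
Since 68 ≤ 127, this is achievable: one at 68 and 4 at 24.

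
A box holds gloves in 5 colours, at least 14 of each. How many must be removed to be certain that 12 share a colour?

In the worst case you draw 11 of each of the 5 colours: 5 × 11 = 55.
One more forces 12 of some colour, so 55 + 1 = 56.

56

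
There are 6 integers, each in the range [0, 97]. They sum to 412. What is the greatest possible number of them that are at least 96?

4

With k values at 96 or above and the rest at least 0, the sum is at least 0 + 96k.
Since the sum is 412, we need 96k ≤ 412, i.e. k ≤ 4.
k = 4 is achieved by 4 values at 96 and 2 at 0, total 384; add 28 to one value (staying below 96) to reach 412.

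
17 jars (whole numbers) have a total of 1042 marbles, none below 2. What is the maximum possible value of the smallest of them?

61

The average is 1042/17 < 62, so some value is ≤ 61.
Taking 12 copies of 61 and 5 copies of 62 gives exactly 1042, so 61 is attained.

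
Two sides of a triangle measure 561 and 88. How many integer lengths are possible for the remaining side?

175

The triangle inequality gives |561 − 88| < c < 561 + 88, i.e. 473 < c < 649.
So c can be any integer from 474 to 648: 175 values.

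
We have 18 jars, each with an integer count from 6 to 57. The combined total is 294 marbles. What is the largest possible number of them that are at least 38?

5

Suppose k of them are at least 38. Those contribute at least 38 each and the other 18 − k at least 6 each.
So the total is at least 38k + 6(18 − k) = 108 + 32k. This must be ≤ 294, giving k ≤ 5.
k = 5 is achieved by 5 values at 38 and 13 at 6, total 268; add 26 to one value (staying below 38) to reach 294.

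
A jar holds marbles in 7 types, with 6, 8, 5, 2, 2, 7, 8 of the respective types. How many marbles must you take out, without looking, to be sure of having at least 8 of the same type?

In the worst case you take as many as possible of each type without reaching 8: 6 + 7 + 5 + 2 + 2 + 7 + 7 = 36.
The next one must give 8 of some type, so 36 + 1 = 37.

37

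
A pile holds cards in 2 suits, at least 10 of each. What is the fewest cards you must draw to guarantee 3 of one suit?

In the worst case you draw 2 of each of the 2 suits: 2 × 2 = 4.
One more forces 3 of some suit, so 4 + 1 = 5.

5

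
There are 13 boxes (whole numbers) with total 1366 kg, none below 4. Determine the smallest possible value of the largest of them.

The 13 values sum to 1366, so their maximum is at least ⌈1366/13⌉ = 106.
Achievable: 1 of them at 106 and 12 at 105 total 1366.

106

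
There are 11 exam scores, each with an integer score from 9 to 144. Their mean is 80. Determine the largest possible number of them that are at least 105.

The total is 11 × 80 = 880.
Suppose k of them are at least 105. Those contribute at least 105 each and the other 11 − k at least 9 each.
So the total is at least 105k + 9(11 − k) = 99 + 96k. This must be ≤ 880, giving k ≤ 8.
k = 8 is achieved by 8 values at 105 and 3 at 9, total 867; add 13 to one value (staying below 105) to reach 880.

8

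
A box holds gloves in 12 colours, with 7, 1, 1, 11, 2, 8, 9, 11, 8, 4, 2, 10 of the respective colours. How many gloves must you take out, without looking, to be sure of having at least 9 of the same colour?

66

In the worst case you take as many as possible of each colour without reaching 9: 7 + 1 + 1 + 8 + 2 + 8 + 8 + 8 + 8 + 4 + 2 + 8 = 65.
The next one must give 9 of some colour, so 65 + 1 = 66.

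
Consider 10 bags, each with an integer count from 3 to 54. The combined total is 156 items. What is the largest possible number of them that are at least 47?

With k values at 47 or above and the rest at least 3, the sum is at least 30 + 44k.
Since the sum is 156, we need 44k ≤ 126, i.e. k ≤ 2.
k = 2 is achieved by 2 values at 47 and 8 at 3, total 118; add 38 to one value (staying below 47) to reach 156.

2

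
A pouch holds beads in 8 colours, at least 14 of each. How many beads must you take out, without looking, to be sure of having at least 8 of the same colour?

You could draw 7 of every colour without reaching 8 of any — 56 in all.
One more forces 8 of some colour, so 56 + 1 = 57.

57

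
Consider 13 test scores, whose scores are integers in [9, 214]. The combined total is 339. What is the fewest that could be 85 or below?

If only k of them are at most 85, the other 13 − k are at least 86, so the total is at least (13 − k)·86 + k·9.
This is ≤ 339, so (13 − k)·86 + 9k ≤ 339, which gives k ≥ 11.
Exactly 11 works: 11 values at 9 and 2 at 86 total 271; raise one of the low values by 68 (still ≤ 85) to hit 339.

11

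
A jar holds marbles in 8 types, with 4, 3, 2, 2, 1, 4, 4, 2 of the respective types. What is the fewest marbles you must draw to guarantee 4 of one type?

20

In the worst case you take as many as possible of each type without reaching 4: 3 + 3 + 2 + 2 + 1 + 3 + 3 + 2 = 19.
The next one must give 4 of some type, so 19 + 1 = 20.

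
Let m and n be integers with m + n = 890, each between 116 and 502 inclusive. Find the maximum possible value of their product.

For a fixed sum, the product mn is largest when m and n are as close as possible.
Taking m = 445 and n = 445 (both in [116, 502]) gives mn = 198025.

198025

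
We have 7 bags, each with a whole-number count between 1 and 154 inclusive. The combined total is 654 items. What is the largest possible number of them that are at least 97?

If k of the values are ≥ 97, the total is ≥ 97k + 1(7 − k).
Setting 97k + 1(7 − k) ≤ 654 gives 96k ≤ 647, so k ≤ 6.
k = 6 is achieved by 6 values at 97 and 1 at 1, total 583; add 71 to one value (staying below 97) to reach 654.

6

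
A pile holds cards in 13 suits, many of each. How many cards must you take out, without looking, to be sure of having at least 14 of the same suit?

You could draw 13 of every suit without reaching 14 of any — 169 in all.
One more forces 14 of some suit, so 169 + 1 = 170.

170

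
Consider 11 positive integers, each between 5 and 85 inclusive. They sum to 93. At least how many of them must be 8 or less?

2

Each value above 8 is at least 9, contributing at least 9 − 5 = 4 above the floor 5.
The sum exceeds the floor total 55 by 38, so at most ⌊38/4⌋ = 9 exceed 8, and at least 2 are ≤ 8.
Exactly 2 works: 2 values at 5 and 9 at 9 total 91; raise one of the low values by 2 (still ≤ 8) to hit 93.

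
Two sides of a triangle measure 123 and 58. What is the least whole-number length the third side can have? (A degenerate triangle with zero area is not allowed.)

66

The third side must exceed |123 − 58| = 65.
The smallest integer above 65 is 66.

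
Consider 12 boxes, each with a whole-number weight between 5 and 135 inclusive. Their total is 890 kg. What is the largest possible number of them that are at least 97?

With k values at 97 or above and the rest at least 5, the sum is at least 60 + 92k.
Since the sum is 890, we need 92k ≤ 830, i.e. k ≤ 9.
k = 9 is achieved by 9 values at 97 and 3 at 5, total 888; add 2 to one value (staying below 97) to reach 890.

9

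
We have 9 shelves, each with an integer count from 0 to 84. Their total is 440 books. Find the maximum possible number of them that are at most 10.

Each value at 10 or below falls at least 84 − 10 = 74 short of the ceiling 84.
The ceiling total is 9 × 84 = 756, and we need 440, so at most ⌊(756 − 440)/74⌋ = 4 can be that low.
k = 4 is achieved by 4 values at 10 and 5 at 84, total 460; lower one of the 84's by 20 (still > 10) to reach 440.

4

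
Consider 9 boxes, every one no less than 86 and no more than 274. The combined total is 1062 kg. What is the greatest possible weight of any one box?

274

Maximizing one value means minimizing the remaining 8.
The other 8 contribute at least 8 × 86 = 688, leaving at most 1062 − 688 = 374.
But each box is capped at 274, so the maximum is 274.
Achievable: one at 274 and the other 8 totalling 788, which fits since 8 × 86 ≤ 788 ≤ 8 × 274.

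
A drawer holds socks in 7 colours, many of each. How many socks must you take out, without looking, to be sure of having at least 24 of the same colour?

162

In the worst case you draw 23 of each of the 7 colours: 7 × 23 = 161.
One more forces 24 of some colour, so 161 + 1 = 162.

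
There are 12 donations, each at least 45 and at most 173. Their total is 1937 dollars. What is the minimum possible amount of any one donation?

45

To make one donation as small as possible, make the other 11 as large as possible.
The other 11 can take up 11 × 173 = 1903 ≥ 1937 − 45, so one donation can sit at its floor of 45.
Achievable: one at 45 and the other 11 totalling 1892, which fits since 11 × 45 ≤ 1892 ≤ 11 × 173.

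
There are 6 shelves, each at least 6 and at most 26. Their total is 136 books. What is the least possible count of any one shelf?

6

To make one shelf as small as possible, make the other 5 as large as possible.
The other 5 contribute at most 5 × 26 = 130, leaving at least 136 − 130 = 6.
Since 6 ≥ 6, this is achievable: one at 6 and 5 at 26.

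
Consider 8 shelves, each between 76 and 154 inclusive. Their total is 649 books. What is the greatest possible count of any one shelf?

To make one shelf as large as possible, make the other 7 as small as possible.
The other 7 contribute at least 7 × 76 = 532, leaving at most 649 − 532 = 117.
Since 117 ≤ 154, this is achievable: one at 117 and 7 at 76.

117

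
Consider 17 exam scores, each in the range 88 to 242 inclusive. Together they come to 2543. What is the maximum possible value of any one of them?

To make one score as large as possible, make the other 16 as small as possible.
The other 16 contribute at least 16 × 88 = 1408, leaving at most 2543 − 1408 = 1135.
But each score is capped at 242, so the maximum is 242.
Achievable: one at 242 and the other 16 totalling 2301, which fits since 16 × 88 ≤ 2301 ≤ 16 × 242.

242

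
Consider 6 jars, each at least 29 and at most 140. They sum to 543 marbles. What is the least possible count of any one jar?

Minimizing one value means maximizing the remaining 5.
The other 5 can take up 5 × 140 = 700 ≥ 543 − 29, so one jar can sit at its floor of 29.
Achievable: one at 29 and the other 5 totalling 514, which fits since 5 × 29 ≤ 514 ≤ 5 × 140.

29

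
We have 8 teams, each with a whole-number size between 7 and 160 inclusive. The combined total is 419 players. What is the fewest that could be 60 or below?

If only k of them are at most 60, the other 8 − k are at least 61, so the total is at least (8 − k)·61 + k·7.
This is ≤ 419, so (8 − k)·61 + 7k ≤ 419, which gives k ≥ 2.
Exactly 2 works: 2 values at 7 and 6 at 61 total 380; raise one of the low values by 39 (still ≤ 60) to hit 419.

2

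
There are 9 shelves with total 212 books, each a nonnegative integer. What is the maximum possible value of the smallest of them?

23

The 9 values sum to 212, so their minimum is at most ⌊212/9⌋ = 23.
Achievable: 4 of them at 23 and 5 at 24 total 212.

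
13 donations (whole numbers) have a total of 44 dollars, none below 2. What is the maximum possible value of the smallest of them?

3

If every one of the 13 were at least 4, the total would be at least 13 × 4 = 52 > 44.
Achievable: 8 of them at 3 and 5 at 4 total 44.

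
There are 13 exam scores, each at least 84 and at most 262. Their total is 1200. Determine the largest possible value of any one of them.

192

To make one score as large as possible, make the other 12 as small as possible.
The other 12 contribute at least 12 × 84 = 1008, leaving at most 1200 − 1008 = 192.
Since 192 ≤ 262, this is achievable: one at 192 and 12 at 84.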